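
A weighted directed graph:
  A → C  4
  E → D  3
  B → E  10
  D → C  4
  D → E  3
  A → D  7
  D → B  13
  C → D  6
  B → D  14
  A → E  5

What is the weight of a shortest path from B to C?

Candidate routes:
B-E-D-C: 10 + 3 + 4 = 17
B-D-C: 14 + 4 = 18
Shortest: 17.

17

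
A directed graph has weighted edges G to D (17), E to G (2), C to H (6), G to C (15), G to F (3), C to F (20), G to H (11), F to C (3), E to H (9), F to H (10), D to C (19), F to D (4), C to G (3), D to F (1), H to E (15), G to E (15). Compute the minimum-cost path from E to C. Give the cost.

8

A few of the E→C routes:
E - G - C: 2 + 15 = 17
E - G - F - C: 2 + 3 + 3 = 8
E - G - D - F - C: 2 + 17 + 1 + 3 = 23
Best route has total 8.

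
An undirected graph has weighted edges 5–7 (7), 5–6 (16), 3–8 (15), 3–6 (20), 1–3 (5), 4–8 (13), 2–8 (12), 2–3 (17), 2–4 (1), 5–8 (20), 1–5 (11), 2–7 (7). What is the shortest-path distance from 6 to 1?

Comparing a few candidate routes:
6-3-1: 20 + 5 = 25
6-5-1: 16 + 11 = 27
6-5-8-3-1: 16 + 20 + 15 + 5 = 56
6-5-7-2-3-1: 16 + 7 + 7 + 17 + 5 = 52
Best route has total 25.

25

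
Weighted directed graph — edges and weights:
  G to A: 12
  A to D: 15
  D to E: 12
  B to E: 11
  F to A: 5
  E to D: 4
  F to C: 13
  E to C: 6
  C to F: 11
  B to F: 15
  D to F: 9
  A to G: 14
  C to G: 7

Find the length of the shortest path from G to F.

36

Paths from G to F:
G→A→D→E→C→F: 12 + 15 + 12 + 6 + 11 = 56
G→A→D→F: 12 + 15 + 9 = 36
Shortest: 36.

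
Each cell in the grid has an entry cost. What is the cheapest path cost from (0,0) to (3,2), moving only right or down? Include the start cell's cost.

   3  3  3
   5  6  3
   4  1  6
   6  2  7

22

Best path: [0,0] [0,1] [1,1] [2,1] [3,1] [3,2]
Cost: 3 + 3 + 6 + 1 + 2 + 7 = 22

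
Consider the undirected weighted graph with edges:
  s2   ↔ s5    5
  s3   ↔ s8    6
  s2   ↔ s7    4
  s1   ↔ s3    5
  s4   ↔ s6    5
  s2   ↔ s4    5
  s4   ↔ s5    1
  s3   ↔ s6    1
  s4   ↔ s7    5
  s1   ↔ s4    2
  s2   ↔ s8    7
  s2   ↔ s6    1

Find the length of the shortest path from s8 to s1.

Some routes from s8 to s1:
s8-s3-s1: 6 + 5 = 11
s8-s3-s6-s4-s1: 6 + 1 + 5 + 2 = 14
s8-s2-s4-s1: 7 + 5 + 2 = 14
The minimum is 11.

11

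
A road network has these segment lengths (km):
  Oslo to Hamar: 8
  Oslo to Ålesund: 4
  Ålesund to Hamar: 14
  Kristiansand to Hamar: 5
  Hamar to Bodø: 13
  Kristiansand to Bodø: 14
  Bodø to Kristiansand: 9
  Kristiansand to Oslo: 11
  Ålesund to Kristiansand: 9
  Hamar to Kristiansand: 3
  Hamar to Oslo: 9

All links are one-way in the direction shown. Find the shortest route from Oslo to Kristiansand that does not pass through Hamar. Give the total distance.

Candidate routes:
Oslo - Ålesund - Kristiansand: 4 + 9 = 13
Shortest: 13 km.

13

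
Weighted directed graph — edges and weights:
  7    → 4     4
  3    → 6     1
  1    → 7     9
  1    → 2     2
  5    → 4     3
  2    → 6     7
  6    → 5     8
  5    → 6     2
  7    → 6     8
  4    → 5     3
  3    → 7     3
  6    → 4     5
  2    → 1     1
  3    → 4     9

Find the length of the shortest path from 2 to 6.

Paths from 2 to 6:
2→1→7→4→5→6: 1 + 9 + 4 + 3 + 2 = 19
2→6: 7
2→1→7→6: 1 + 9 + 8 = 18
Shortest: 7.

7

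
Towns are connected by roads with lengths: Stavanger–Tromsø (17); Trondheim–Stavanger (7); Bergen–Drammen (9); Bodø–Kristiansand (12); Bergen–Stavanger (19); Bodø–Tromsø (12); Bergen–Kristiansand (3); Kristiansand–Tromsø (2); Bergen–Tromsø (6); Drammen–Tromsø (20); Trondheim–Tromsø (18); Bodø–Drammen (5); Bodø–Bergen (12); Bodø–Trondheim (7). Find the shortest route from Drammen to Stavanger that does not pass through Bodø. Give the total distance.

Comparing a few candidate routes:
Drammen-Tromsø-Stavanger: 20 + 17 = 37
Drammen-Bergen-Tromsø-Stavanger: 9 + 6 + 17 = 32
Drammen-Bergen-Stavanger: 9 + 19 = 28
Drammen-Bergen-Kristiansand-Tromsø-Stavanger: 9 + 3 + 2 + 17 = 31
The minimum is 28.

28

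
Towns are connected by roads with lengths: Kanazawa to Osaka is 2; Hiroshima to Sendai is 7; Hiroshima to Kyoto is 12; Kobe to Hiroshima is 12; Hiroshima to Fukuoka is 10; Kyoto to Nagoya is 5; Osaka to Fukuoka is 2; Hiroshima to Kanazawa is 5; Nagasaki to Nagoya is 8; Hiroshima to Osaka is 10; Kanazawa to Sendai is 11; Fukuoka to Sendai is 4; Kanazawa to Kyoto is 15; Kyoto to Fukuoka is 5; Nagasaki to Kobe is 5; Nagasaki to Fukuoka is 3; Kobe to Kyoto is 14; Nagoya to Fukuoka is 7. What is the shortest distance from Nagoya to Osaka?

9

A few of the Nagoya→Osaka routes:
Nagoya → Fukuoka → Osaka: 7 + 2 = 9
Nagoya → Nagasaki → Fukuoka → Osaka: 8 + 3 + 2 = 13
Nagoya → Kyoto → Fukuoka → Osaka: 5 + 5 + 2 = 12
Best route has total 9.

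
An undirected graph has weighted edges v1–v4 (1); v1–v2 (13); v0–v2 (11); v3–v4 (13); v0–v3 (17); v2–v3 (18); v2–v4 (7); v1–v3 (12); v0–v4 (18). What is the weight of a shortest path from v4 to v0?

Checking several routes:
v4→v0: 18
v4→v1→v2→v0: 1 + 13 + 11 = 25
v4→v2→v0: 7 + 11 = 18
v4→v3→v0: 13 + 17 = 30
v4→v1→v3→v0: 1 + 12 + 17 = 30
v4→v2→v3→v0: 7 + 18 + 17 = 42
Shortest: 18.

18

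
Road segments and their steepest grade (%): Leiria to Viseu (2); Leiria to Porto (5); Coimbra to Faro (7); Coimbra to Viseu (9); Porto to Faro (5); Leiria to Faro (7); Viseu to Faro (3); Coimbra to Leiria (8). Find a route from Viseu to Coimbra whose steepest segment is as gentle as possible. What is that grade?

Comparing a few candidate routes:
Viseu→Leiria→Porto→Faro→Coimbra: max(2, 5, 5, 7) = 7
Viseu→Leiria→Faro→Coimbra: max(2, 7, 7) = 7
Viseu→Faro→Coimbra: max(3, 7) = 7
Viseu→Faro→Leiria→Coimbra: max(3, 7, 8) = 8
Smallest bottleneck: 7%.

7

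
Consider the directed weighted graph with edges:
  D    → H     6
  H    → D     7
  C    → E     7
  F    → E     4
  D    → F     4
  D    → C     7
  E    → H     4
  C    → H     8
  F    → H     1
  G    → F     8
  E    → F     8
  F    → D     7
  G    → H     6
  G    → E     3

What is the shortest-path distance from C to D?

Paths from C to D:
C→H→D: 8 + 7 = 15
C→E→H→D: 7 + 4 + 7 = 18
C→E→F→D: 7 + 8 + 7 = 22
C→E→F→H→D: 7 + 8 + 1 + 7 = 23
Shortest: 15.

15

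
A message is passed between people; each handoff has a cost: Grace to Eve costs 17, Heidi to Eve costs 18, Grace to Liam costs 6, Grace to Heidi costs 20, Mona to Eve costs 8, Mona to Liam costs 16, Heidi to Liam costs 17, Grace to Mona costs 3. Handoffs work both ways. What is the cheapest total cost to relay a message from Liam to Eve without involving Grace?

24

Candidate routes:
Liam→Mona→Eve: 16 + 8 = 24
Liam→Heidi→Eve: 17 + 18 = 35
The minimum is 24.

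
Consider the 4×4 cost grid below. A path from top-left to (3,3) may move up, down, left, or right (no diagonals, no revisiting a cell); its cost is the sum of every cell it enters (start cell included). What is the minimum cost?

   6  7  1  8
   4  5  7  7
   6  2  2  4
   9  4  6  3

Best path: (0,0) -> (1,0) -> (1,1) -> (2,1) -> (2,2) -> (2,3) -> (3,3)
Cost: 6 + 4 + 5 + 2 + 2 + 4 + 3 = 26

26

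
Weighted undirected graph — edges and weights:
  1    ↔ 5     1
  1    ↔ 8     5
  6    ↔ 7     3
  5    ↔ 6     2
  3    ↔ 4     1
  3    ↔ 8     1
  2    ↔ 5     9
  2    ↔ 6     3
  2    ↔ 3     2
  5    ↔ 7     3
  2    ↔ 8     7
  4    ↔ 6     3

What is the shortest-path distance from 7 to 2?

A few of the 7→2 routes:
7 -> 5 -> 6 -> 2: 3 + 2 + 3 = 8
7 -> 6 -> 2: 3 + 3 = 6
7 -> 6 -> 4 -> 3 -> 2: 3 + 3 + 1 + 2 = 9
The minimum is 6.

6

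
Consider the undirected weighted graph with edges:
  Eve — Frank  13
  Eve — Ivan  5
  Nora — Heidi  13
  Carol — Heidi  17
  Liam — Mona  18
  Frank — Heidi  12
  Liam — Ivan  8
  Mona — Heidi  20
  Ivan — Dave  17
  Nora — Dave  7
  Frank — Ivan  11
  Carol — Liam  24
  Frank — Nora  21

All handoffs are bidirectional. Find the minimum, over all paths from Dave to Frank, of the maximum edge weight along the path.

13

Comparing a few candidate routes:
Dave → Nora → Heidi → Frank: max(7, 13, 12) = 13
Dave → Ivan → Frank: max(17, 11) = 17
Dave → Ivan → Eve → Frank: max(17, 5, 13) = 17
Dave → Nora → Heidi → Mona → Liam → Ivan → Eve → Frank: max(7, 13, 20, 18, 8, 5, 13) = 20
Smallest bottleneck: 13.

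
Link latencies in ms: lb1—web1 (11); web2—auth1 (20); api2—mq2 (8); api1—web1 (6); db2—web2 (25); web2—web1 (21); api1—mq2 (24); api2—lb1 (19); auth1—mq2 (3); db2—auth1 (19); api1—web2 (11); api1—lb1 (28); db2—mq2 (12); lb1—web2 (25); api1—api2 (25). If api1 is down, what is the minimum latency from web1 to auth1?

41

A few of the web1→auth1 routes:
web1 - lb1 - api2 - mq2 - auth1: 11 + 19 + 8 + 3 = 41
web1 - web2 - auth1: 21 + 20 = 41
web1 - lb1 - web2 - auth1: 11 + 25 + 20 = 56
Shortest: 41 ms.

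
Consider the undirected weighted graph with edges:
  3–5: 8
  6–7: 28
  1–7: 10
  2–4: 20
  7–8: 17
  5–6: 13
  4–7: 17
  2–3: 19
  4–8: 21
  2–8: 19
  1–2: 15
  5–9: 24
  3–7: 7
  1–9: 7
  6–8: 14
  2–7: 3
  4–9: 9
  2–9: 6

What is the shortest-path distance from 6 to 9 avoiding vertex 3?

A few of the 6→9 routes:
6 - 8 - 7 - 2 - 9: 14 + 17 + 3 + 6 = 40
6 - 5 - 9: 13 + 24 = 37
6 - 8 - 2 - 9: 14 + 19 + 6 = 39
6 - 7 - 2 - 9: 28 + 3 + 6 = 37
The minimum is 37.

37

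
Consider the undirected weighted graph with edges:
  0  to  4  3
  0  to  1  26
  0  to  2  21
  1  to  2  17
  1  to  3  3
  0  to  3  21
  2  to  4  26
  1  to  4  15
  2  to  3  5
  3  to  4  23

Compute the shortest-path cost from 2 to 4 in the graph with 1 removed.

24

Candidate routes:
2 → 0 → 4: 21 + 3 = 24
2 → 3 → 0 → 4: 5 + 21 + 3 = 29
2 → 3 → 4: 5 + 23 = 28
2 → 4: 26
2 → 0 → 3 → 4: 21 + 21 + 23 = 65
The minimum is 24.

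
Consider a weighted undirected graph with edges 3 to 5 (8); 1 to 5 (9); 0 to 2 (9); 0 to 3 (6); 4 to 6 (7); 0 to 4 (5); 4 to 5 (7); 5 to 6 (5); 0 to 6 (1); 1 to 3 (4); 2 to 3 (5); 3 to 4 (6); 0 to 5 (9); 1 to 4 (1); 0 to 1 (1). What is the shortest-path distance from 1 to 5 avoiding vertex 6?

A few of the 1→5 routes:
1 → 0 → 5: 1 + 9 = 10
1 → 3 → 5: 4 + 8 = 12
1 → 0 → 4 → 5: 1 + 5 + 7 = 13
1 → 5: 9
1 → 4 → 5: 1 + 7 = 8
Best route has total 8.

8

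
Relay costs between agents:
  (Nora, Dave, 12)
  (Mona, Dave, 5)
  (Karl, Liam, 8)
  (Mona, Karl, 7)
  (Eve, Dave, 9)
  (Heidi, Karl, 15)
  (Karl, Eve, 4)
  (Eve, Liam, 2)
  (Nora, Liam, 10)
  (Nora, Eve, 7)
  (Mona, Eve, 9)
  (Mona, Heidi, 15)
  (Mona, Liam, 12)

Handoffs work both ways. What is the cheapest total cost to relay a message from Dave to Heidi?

A few of the Dave→Heidi routes:
Dave → Eve → Karl → Heidi: 9 + 4 + 15 = 28
Dave → Eve → Mona → Heidi: 9 + 9 + 15 = 33
Dave → Mona → Karl → Heidi: 5 + 7 + 15 = 27
Dave → Mona → Heidi: 5 + 15 = 20
Shortest: 20.

20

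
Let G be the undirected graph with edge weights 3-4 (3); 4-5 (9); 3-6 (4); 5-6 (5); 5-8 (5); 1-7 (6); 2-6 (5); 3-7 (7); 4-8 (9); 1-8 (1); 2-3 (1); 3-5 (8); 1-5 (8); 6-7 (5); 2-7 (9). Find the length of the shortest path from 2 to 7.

8

Comparing a few candidate routes:
2-3-6-7: 1 + 4 + 5 = 10
2-3-7: 1 + 7 = 8
2-6-3-7: 5 + 4 + 7 = 16
2-3-5-6-7: 1 + 8 + 5 + 5 = 19
2-6-7: 5 + 5 = 10
2-7: 9
Shortest: 8.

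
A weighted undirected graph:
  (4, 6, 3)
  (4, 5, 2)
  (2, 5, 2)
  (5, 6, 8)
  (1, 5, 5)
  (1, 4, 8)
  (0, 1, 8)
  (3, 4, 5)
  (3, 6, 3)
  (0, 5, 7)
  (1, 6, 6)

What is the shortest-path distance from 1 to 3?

Comparing a few candidate routes:
1→5→4→3: 5 + 2 + 5 = 12
1→4→6→3: 8 + 3 + 3 = 14
1→4→3: 8 + 5 = 13
1→6→4→3: 6 + 3 + 5 = 14
1→6→3: 6 + 3 = 9
1→5→4→6→3: 5 + 2 + 3 + 3 = 13
The minimum is 9.

9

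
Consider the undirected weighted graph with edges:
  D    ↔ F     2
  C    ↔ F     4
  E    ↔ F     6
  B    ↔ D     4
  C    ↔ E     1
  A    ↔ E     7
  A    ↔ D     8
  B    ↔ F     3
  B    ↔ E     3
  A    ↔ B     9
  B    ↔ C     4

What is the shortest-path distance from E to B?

Comparing a few candidate routes:
E → C → F → B: 1 + 4 + 3 = 8
E → B: 3
E → C → B: 1 + 4 = 5
Best route has total 3.

3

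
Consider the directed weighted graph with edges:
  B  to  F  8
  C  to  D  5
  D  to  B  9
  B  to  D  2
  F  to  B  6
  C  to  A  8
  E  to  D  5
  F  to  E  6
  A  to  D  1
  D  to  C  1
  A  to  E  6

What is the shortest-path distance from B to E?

Routes from B to E:
B-D-C-A-E: 2 + 1 + 8 + 6 = 17
B-F-E: 8 + 6 = 14
The minimum is 14.

14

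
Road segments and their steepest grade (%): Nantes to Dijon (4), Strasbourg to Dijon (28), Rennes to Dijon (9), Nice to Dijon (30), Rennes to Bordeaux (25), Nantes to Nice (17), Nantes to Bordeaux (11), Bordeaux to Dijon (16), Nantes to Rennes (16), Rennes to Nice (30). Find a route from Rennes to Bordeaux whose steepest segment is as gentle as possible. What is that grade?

Checking several routes:
Rennes→Bordeaux: max(25) = 25
Rennes→Dijon→Bordeaux: max(9, 16) = 16
Rennes→Dijon→Nantes→Bordeaux: max(9, 4, 11) = 11
Rennes→Nantes→Dijon→Bordeaux: max(16, 4, 16) = 16
Rennes→Nantes→Bordeaux: max(16, 11) = 16
Rennes→Nice→Nantes→Bordeaux: max(30, 17, 11) = 30
Best route has worst link 11%.

11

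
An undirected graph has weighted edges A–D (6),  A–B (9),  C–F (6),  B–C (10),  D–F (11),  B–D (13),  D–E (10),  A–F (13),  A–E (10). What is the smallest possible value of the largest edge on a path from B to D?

Some routes from B to D:
B -> C -> F -> D: max(10, 6, 11) = 11
B -> A -> D: max(9, 6) = 9
B -> A -> E -> D: max(9, 10, 10) = 10
Smallest bottleneck: 9.

9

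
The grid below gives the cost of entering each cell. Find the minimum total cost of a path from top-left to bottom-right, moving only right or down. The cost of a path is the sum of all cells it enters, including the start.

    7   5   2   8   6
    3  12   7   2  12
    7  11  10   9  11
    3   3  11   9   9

50

Cheapest: (0,0) (0,1) (0,2) (1,2) (1,3) (2,3) (3,3) (3,4)
  7 + 5 + 2 + 7 + 2 + 9 + 9 + 9 = 50
For comparison, the top-then-right route costs 60.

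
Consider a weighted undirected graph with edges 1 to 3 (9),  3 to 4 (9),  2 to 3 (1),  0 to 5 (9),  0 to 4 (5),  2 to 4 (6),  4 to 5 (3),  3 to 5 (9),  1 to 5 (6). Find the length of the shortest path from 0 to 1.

14

A few of the 0→1 routes:
0-4-2-3-1: 5 + 6 + 1 + 9 = 21
0-5-1: 9 + 6 = 15
0-4-5-1: 5 + 3 + 6 = 14
The minimum is 14.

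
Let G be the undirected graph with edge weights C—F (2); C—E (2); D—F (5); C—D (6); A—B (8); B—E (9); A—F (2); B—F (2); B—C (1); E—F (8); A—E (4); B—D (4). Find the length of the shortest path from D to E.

Some routes from D to E:
D → B → C → E: 4 + 1 + 2 = 7
D → F → C → E: 5 + 2 + 2 = 9
D → C → E: 6 + 2 = 8
Best route has total 7.

7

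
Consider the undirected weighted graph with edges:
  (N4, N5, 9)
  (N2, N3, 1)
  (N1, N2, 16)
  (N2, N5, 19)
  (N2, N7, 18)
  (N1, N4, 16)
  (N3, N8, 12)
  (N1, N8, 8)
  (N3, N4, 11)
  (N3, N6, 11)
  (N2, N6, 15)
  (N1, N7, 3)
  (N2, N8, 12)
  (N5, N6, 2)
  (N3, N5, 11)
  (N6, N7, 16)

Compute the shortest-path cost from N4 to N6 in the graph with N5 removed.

Comparing a few candidate routes:
N4→N1→N7→N6: 16 + 3 + 16 = 35
N4→N1→N2→N3→N6: 16 + 16 + 1 + 11 = 44
N4→N3→N6: 11 + 11 = 22
N4→N3→N2→N6: 11 + 1 + 15 = 27
Best route has total 22.

22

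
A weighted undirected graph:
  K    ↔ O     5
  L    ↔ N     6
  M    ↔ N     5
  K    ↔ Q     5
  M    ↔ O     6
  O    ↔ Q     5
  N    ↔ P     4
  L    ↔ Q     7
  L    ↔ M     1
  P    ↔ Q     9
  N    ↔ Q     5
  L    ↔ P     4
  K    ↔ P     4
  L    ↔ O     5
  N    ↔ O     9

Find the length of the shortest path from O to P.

Comparing a few candidate routes:
O -> K -> P: 5 + 4 = 9
O -> N -> P: 9 + 4 = 13
O -> M -> L -> P: 6 + 1 + 4 = 11
O -> L -> P: 5 + 4 = 9
The minimum is 9.

9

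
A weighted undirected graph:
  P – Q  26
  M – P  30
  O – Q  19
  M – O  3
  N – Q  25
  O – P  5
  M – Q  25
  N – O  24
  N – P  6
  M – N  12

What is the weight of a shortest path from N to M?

12

A few of the N→M routes:
N -> O -> M: 24 + 3 = 27
N -> P -> M: 6 + 30 = 36
N -> M: 12
N -> Q -> O -> M: 25 + 19 + 3 = 47
N -> Q -> M: 25 + 25 = 50
N -> P -> O -> M: 6 + 5 + 3 = 14
Best route has total 12.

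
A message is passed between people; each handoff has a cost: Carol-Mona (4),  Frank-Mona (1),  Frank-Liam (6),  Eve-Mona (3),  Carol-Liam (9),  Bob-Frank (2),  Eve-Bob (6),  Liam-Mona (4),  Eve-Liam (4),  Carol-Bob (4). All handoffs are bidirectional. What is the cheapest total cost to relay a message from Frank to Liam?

Some routes from Frank to Liam:
Frank - Liam: 6
Frank - Mona - Eve - Liam: 1 + 3 + 4 = 8
Frank - Bob - Eve - Liam: 2 + 6 + 4 = 12
Frank - Mona - Liam: 1 + 4 = 5
The minimum is 5.

5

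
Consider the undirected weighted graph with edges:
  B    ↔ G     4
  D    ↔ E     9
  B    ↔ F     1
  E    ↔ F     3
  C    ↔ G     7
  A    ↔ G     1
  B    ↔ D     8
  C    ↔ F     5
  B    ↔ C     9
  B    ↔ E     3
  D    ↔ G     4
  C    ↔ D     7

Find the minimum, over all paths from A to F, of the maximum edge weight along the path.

4

Some routes from A to F:
A-G-D-C-F: max(1, 4, 7, 5) = 7
A-G-B-F: max(1, 4, 1) = 4
A-G-B-E-F: max(1, 4, 3, 3) = 4
Smallest bottleneck: 4.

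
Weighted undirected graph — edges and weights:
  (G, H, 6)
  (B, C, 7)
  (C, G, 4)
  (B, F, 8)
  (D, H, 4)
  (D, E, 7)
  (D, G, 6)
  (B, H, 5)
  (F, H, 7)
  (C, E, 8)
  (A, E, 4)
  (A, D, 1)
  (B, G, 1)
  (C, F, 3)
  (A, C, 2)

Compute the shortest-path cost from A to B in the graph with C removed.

Some routes from A to B avoiding C:
A → D → G → H → B: 1 + 6 + 6 + 5 = 18
A → D → H → B: 1 + 4 + 5 = 10
A → D → G → B: 1 + 6 + 1 = 8
A → E → D → G → B: 4 + 7 + 6 + 1 = 18
A → E → D → H → B: 4 + 7 + 4 + 5 = 20
A → D → H → G → B: 1 + 4 + 6 + 1 = 12
Shortest: 8.

8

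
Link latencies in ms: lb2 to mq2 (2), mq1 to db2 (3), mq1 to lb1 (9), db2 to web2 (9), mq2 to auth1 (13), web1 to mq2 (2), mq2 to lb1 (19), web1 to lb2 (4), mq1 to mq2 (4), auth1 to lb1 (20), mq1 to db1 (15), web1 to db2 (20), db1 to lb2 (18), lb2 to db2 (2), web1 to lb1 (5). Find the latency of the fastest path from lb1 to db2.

11

Some routes from lb1 to db2:
lb1 -> web1 -> mq2 -> lb2 -> db2: 5 + 2 + 2 + 2 = 11
lb1 -> mq1 -> mq2 -> lb2 -> db2: 9 + 4 + 2 + 2 = 17
lb1 -> web1 -> lb2 -> db2: 5 + 4 + 2 = 11
lb1 -> mq1 -> db2: 9 + 3 = 12
lb1 -> web1 -> mq2 -> mq1 -> db2: 5 + 2 + 4 + 3 = 14
Best route has total 11 ms.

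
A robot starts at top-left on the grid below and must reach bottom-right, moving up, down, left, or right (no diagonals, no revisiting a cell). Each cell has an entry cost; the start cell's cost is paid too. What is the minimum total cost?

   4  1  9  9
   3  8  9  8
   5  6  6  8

Cheapest: [0,0] → [1,0] → [2,0] → [2,1] → [2,2] → [2,3]
  4 + 3 + 5 + 6 + 6 + 8 = 32

32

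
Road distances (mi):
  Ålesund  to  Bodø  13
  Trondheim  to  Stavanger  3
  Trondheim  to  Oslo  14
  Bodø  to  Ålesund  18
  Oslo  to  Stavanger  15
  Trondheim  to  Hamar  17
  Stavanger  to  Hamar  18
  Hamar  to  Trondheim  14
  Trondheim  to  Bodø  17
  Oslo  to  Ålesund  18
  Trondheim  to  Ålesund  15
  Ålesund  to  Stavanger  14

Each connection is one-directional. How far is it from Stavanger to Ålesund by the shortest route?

Candidate routes:
Stavanger → Hamar → Trondheim → Oslo → Ålesund: 18 + 14 + 14 + 18 = 64
Stavanger → Hamar → Trondheim → Ålesund: 18 + 14 + 15 = 47
Stavanger → Hamar → Trondheim → Bodø → Ålesund: 18 + 14 + 17 + 18 = 67
Shortest: 47 mi.

47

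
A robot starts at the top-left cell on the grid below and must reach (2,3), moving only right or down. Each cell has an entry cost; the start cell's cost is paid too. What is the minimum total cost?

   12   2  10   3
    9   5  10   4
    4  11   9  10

41

Cheapest: r0c0→r0c1→r0c2→r0c3→r1c3→r2c3
  12 + 2 + 10 + 3 + 4 + 10 = 41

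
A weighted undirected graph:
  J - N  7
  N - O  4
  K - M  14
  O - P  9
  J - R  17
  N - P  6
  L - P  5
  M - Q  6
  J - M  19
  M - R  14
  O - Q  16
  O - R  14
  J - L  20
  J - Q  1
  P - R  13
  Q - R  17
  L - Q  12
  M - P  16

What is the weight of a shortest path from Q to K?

20

Some routes from Q to K:
Q -> J -> M -> K: 1 + 19 + 14 = 34
Q -> J -> N -> P -> M -> K: 1 + 7 + 6 + 16 + 14 = 44
Q -> R -> M -> K: 17 + 14 + 14 = 45
Q -> M -> K: 6 + 14 = 20
Best route has total 20.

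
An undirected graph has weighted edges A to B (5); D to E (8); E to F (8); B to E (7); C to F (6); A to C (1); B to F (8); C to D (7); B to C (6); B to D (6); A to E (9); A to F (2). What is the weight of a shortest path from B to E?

7

Some routes from B to E:
B -> A -> F -> E: 5 + 2 + 8 = 15
B -> A -> E: 5 + 9 = 14
B -> F -> E: 8 + 8 = 16
B -> D -> E: 6 + 8 = 14
B -> C -> A -> E: 6 + 1 + 9 = 16
B -> E: 7
The minimum is 7.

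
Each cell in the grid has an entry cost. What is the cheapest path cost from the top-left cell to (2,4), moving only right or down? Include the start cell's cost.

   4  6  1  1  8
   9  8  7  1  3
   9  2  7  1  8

22

Best path: (0,0) → (0,1) → (0,2) → (0,3) → (1,3) → (2,3) → (2,4)
Cost: 4 + 6 + 1 + 1 + 1 + 1 + 8 = 22
(Top row then right column would cost 31.)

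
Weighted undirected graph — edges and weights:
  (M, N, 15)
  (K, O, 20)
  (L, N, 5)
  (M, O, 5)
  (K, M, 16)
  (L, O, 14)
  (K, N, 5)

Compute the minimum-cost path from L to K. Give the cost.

10

Paths from L to K:
L -> N -> K: 5 + 5 = 10
L -> O -> M -> K: 14 + 5 + 16 = 35
L -> O -> M -> N -> K: 14 + 5 + 15 + 5 = 39
L -> N -> M -> K: 5 + 15 + 16 = 36
L -> N -> M -> O -> K: 5 + 15 + 5 + 20 = 45
L -> O -> K: 14 + 20 = 34
Shortest: 10.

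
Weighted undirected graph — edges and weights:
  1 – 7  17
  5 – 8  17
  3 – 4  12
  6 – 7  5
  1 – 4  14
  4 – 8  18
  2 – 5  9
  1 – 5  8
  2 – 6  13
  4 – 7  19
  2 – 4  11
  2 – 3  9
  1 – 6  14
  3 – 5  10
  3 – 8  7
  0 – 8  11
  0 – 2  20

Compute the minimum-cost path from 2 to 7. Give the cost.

18

Comparing a few candidate routes:
2 → 4 → 7: 11 + 19 = 30
2 → 5 → 1 → 7: 9 + 8 + 17 = 34
2 → 6 → 7: 13 + 5 = 18
2 → 3 → 4 → 7: 9 + 12 + 19 = 40
2 → 5 → 1 → 6 → 7: 9 + 8 + 14 + 5 = 36
Best route has total 18.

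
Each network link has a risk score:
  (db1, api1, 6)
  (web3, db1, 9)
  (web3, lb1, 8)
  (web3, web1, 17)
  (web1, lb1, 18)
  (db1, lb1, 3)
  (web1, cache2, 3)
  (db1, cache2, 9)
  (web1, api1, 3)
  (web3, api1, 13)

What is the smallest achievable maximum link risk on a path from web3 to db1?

8

A few of the web3→db1 routes:
web3 → web1 → cache2 → db1: max(17, 3, 9) = 17
web3 → db1: max(9) = 9
web3 → lb1 → db1: max(8, 3) = 8
web3 → api1 → db1: max(13, 6) = 13
web3 → api1 → web1 → cache2 → db1: max(13, 3, 3, 9) = 13
Smallest bottleneck: 8.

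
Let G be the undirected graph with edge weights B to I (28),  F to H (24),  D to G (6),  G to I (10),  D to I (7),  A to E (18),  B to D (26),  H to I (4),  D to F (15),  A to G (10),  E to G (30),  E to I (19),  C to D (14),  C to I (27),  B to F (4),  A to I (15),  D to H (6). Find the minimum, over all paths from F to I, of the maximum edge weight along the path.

15

Comparing a few candidate routes:
F→D→G→A→I: max(15, 6, 10, 15) = 15
F→D→G→I: max(15, 6, 10) = 15
F→D→H→I: max(15, 6, 4) = 15
F→D→I: max(15, 7) = 15
Smallest bottleneck: 15.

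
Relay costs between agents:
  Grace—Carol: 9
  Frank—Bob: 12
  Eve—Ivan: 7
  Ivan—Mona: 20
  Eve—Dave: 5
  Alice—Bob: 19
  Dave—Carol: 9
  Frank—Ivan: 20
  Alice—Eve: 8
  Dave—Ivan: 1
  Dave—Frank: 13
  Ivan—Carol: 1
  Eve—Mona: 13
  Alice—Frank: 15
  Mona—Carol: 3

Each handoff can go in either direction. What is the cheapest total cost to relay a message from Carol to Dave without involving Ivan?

Candidate routes:
Carol-Dave: 9
Carol-Mona-Eve-Alice-Bob-Frank-Dave: 3 + 13 + 8 + 19 + 12 + 13 = 68
Carol-Mona-Eve-Dave: 3 + 13 + 5 = 21
Carol-Mona-Eve-Alice-Frank-Dave: 3 + 13 + 8 + 15 + 13 = 52
Best route has total 9.

9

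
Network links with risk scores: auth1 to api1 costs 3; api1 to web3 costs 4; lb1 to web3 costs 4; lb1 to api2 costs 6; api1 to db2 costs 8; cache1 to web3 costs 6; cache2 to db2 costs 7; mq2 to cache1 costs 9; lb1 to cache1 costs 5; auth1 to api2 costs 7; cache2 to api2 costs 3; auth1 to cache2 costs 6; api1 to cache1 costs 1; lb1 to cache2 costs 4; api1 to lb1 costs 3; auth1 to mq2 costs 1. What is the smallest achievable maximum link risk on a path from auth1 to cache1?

A few of the auth1→cache1 routes:
auth1-api1-web3-lb1-cache1: max(3, 4, 4, 5) = 5
auth1-api1-cache1: max(3, 1) = 3
auth1-api1-lb1-cache1: max(3, 3, 5) = 5
Best route has worst link 3.

3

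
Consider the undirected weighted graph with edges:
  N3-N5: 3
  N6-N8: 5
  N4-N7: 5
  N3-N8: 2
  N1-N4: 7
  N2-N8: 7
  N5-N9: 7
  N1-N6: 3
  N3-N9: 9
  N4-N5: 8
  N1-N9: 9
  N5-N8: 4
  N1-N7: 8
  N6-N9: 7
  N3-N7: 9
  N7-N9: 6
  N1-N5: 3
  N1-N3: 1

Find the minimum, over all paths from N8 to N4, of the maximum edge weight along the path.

A few of the N8→N4 routes:
N8 - N6 - N1 - N3 - N5 - N9 - N7 - N4: max(5, 3, 1, 3, 7, 6, 5) = 7
N8 - N6 - N1 - N5 - N9 - N7 - N4: max(5, 3, 3, 7, 6, 5) = 7
N8 - N6 - N1 - N4: max(5, 3, 7) = 7
Best route has worst link 7.

7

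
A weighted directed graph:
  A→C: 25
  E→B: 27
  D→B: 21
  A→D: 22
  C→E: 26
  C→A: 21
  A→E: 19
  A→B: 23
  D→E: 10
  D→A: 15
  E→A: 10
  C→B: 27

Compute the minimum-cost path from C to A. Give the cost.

21

Candidate routes:
C-A: 21
C-E-A: 26 + 10 = 36
Shortest: 21.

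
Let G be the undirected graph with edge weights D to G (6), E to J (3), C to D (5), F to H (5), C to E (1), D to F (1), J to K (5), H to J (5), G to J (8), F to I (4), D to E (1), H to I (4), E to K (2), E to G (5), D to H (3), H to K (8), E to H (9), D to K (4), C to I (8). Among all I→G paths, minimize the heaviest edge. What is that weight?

Some routes from I to G:
I→F→D→C→E→G: max(4, 1, 5, 1, 5) = 5
I→F→D→K→E→G: max(4, 1, 4, 2, 5) = 5
I→F→D→K→J→E→G: max(4, 1, 4, 5, 3, 5) = 5
Best route has worst link 5.

5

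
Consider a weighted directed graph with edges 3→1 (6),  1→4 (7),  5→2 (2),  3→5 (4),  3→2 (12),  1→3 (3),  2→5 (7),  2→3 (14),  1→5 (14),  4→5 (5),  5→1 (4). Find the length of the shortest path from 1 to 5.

Routes from 1 to 5:
1 → 4 → 5: 7 + 5 = 12
1 → 5: 14
1 → 3 → 5: 3 + 4 = 7
1 → 3 → 2 → 5: 3 + 12 + 7 = 22
The minimum is 7.

7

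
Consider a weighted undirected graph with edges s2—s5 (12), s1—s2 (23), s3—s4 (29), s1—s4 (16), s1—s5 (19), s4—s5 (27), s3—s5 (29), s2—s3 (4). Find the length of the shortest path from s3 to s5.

Some routes from s3 to s5:
s3 -> s2 -> s1 -> s5: 4 + 23 + 19 = 46
s3 -> s4 -> s5: 29 + 27 = 56
s3 -> s2 -> s5: 4 + 12 = 16
s3 -> s5: 29
Best route has total 16.

16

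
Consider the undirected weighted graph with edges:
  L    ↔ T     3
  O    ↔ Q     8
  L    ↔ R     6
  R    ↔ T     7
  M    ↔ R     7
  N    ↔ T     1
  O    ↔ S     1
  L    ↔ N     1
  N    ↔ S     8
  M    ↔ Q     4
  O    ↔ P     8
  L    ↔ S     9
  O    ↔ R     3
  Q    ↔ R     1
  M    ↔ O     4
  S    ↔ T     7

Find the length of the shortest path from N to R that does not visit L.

8

Comparing a few candidate routes:
N -> T -> S -> O -> R: 1 + 7 + 1 + 3 = 12
N -> T -> R: 1 + 7 = 8
N -> T -> S -> O -> M -> Q -> R: 1 + 7 + 1 + 4 + 4 + 1 = 18
N -> S -> O -> R: 8 + 1 + 3 = 12
N -> T -> S -> O -> Q -> R: 1 + 7 + 1 + 8 + 1 = 18
Best route has total 8.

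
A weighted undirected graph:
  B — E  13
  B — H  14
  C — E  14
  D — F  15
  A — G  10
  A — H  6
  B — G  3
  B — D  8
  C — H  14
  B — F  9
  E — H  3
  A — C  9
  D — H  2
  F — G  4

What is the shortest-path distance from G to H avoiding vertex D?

16

A few of the G→H routes:
G → F → B → H: 4 + 9 + 14 = 27
G → A → H: 10 + 6 = 16
G → B → H: 3 + 14 = 17
G → F → B → E → H: 4 + 9 + 13 + 3 = 29
G → B → E → H: 3 + 13 + 3 = 19
The minimum is 16.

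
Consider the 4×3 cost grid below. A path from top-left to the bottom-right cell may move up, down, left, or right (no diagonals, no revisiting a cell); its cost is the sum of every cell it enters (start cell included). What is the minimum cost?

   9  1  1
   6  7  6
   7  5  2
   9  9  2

21

Best path: [0,0] -> [0,1] -> [0,2] -> [1,2] -> [2,2] -> [3,2]
Cost: 9 + 1 + 1 + 6 + 2 + 2 = 21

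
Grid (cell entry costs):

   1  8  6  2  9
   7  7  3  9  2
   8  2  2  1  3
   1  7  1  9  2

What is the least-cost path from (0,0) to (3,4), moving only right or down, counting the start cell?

25

Cheapest: [0,0] -> [1,0] -> [1,1] -> [2,1] -> [2,2] -> [2,3] -> [2,4] -> [3,4]
  1 + 7 + 7 + 2 + 2 + 1 + 3 + 2 = 25
For comparison, the top-then-right route costs 33.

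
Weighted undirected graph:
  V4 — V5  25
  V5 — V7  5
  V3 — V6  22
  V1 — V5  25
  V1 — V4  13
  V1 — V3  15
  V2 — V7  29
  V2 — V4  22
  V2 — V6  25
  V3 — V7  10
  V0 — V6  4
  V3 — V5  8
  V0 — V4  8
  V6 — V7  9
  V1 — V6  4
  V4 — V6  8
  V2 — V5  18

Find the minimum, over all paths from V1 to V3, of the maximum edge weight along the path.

9

A few of the V1→V3 routes:
V1 → V4 → V6 → V7 → V5 → V3: max(13, 8, 9, 5, 8) = 13
V1 → V6 → V7 → V5 → V3: max(4, 9, 5, 8) = 9
V1 → V4 → V0 → V6 → V7 → V3: max(13, 8, 4, 9, 10) = 13
V1 → V4 → V0 → V6 → V7 → V5 → V3: max(13, 8, 4, 9, 5, 8) = 13
V1 → V4 → V6 → V7 → V3: max(13, 8, 9, 10) = 13
V1 → V6 → V7 → V3: max(4, 9, 10) = 10
The minimum achievable maximum is 9.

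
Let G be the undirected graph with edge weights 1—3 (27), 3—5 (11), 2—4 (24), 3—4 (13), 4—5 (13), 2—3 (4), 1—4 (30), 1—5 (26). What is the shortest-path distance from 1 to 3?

Some routes from 1 to 3:
1 -> 4 -> 3: 30 + 13 = 43
1 -> 3: 27
1 -> 5 -> 3: 26 + 11 = 37
The minimum is 27.

27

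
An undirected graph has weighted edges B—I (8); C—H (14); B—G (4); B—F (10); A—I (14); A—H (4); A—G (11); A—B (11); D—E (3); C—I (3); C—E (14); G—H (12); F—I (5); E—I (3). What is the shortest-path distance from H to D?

23

A few of the H→D routes:
H-A-B-I-E-D: 4 + 11 + 8 + 3 + 3 = 29
H-C-I-E-D: 14 + 3 + 3 + 3 = 23
H-A-I-E-D: 4 + 14 + 3 + 3 = 24
Best route has total 23.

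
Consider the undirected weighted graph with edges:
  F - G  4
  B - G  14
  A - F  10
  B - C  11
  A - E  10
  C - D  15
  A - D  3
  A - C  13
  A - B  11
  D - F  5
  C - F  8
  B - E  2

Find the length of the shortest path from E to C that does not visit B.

A few of the E→C routes:
E -> A -> D -> F -> C: 10 + 3 + 5 + 8 = 26
E -> A -> D -> C: 10 + 3 + 15 = 28
E -> A -> C: 10 + 13 = 23
E -> A -> F -> C: 10 + 10 + 8 = 28
The minimum is 23.

23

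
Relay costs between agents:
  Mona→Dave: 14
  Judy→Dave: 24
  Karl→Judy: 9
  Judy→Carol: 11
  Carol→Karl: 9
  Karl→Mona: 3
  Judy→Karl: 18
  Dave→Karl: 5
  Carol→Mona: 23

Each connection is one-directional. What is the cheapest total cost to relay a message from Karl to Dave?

17

Routes from Karl to Dave:
Karl-Judy-Carol-Mona-Dave: 9 + 11 + 23 + 14 = 57
Karl-Mona-Dave: 3 + 14 = 17
Karl-Judy-Dave: 9 + 24 = 33
Shortest: 17.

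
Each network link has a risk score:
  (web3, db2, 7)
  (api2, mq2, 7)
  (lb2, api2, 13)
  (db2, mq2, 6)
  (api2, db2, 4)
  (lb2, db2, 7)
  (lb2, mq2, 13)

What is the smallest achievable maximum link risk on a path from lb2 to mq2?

A few of the lb2→mq2 routes:
lb2 - db2 - mq2: max(7, 6) = 7
lb2 - db2 - api2 - mq2: max(7, 4, 7) = 7
lb2 - mq2: max(13) = 13
Smallest bottleneck: 7.

7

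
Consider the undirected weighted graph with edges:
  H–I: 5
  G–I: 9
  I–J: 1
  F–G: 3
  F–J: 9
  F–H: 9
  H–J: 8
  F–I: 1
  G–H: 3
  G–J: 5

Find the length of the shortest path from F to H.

6

Checking several routes:
F - G - H: 3 + 3 = 6
F - I - J - G - H: 1 + 1 + 5 + 3 = 10
F - I - J - H: 1 + 1 + 8 = 10
F - I - H: 1 + 5 = 6
F - H: 9
Shortest: 6.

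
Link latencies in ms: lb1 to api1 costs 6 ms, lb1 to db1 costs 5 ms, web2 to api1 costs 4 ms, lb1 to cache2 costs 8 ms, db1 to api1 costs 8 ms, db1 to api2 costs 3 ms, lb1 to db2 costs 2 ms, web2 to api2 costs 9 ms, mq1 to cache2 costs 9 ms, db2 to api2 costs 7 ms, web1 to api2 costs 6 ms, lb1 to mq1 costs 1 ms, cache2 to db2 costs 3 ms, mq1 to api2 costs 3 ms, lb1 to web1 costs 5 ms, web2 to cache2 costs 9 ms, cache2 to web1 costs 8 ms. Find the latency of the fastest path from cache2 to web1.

8

Some routes from cache2 to web1:
cache2 → db2 → lb1 → web1: 3 + 2 + 5 = 10
cache2 → web1: 8
cache2 → lb1 → web1: 8 + 5 = 13
cache2 → mq1 → lb1 → web1: 9 + 1 + 5 = 15
cache2 → db2 → lb1 → mq1 → api2 → web1: 3 + 2 + 1 + 3 + 6 = 15
The minimum is 8 ms.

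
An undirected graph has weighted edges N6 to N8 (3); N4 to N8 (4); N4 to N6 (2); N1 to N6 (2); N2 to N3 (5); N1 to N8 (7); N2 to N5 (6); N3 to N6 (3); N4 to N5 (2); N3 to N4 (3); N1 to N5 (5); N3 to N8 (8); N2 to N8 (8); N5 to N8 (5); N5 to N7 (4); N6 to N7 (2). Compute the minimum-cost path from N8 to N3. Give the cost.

Checking several routes:
N8 -> N6 -> N3: 3 + 3 = 6
N8 -> N4 -> N6 -> N3: 4 + 2 + 3 = 9
N8 -> N6 -> N4 -> N3: 3 + 2 + 3 = 8
N8 -> N5 -> N4 -> N3: 5 + 2 + 3 = 10
N8 -> N3: 8
N8 -> N4 -> N3: 4 + 3 = 7
The minimum is 6.

6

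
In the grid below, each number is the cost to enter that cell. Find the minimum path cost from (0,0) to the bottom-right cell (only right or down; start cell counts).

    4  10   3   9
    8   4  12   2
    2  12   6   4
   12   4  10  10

Cheapest: [0,0]→[0,1]→[0,2]→[0,3]→[1,3]→[2,3]→[3,3]
  4 + 10 + 3 + 9 + 2 + 4 + 10 = 42

42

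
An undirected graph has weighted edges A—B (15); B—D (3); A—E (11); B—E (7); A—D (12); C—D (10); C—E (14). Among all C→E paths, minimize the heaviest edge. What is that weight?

10

Routes from C to E:
C-D-B-A-E: max(10, 3, 15, 11) = 15
C-E: max(14) = 14
C-D-A-E: max(10, 12, 11) = 12
C-D-A-B-E: max(10, 12, 15, 7) = 15
C-D-B-E: max(10, 3, 7) = 10
The minimum achievable maximum is 10.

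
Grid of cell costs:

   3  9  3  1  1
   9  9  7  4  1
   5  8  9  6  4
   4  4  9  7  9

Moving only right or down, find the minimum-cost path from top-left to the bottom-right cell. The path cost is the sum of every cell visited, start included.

31

Path r0c0 → r0c1 → r0c2 → r0c3 → r0c4 → r1c4 → r2c4 → r3c4: 3 + 9 + 3 + 1 + 1 + 1 + 4 + 9 = 31.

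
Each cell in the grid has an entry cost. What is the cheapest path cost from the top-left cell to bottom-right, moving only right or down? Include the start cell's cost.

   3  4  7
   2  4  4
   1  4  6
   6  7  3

Cheapest: [0,0] [1,0] [2,0] [2,1] [2,2] [3,2]
  3 + 2 + 1 + 4 + 6 + 3 = 19
For comparison, the top-then-right route costs 27.

19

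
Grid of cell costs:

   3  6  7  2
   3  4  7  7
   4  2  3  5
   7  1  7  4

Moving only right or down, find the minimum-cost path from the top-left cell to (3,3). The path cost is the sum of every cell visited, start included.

24

Cheapest: (0,0)→(1,0)→(1,1)→(2,1)→(2,2)→(2,3)→(3,3)
  3 + 3 + 4 + 2 + 3 + 5 + 4 = 24
For comparison, the top-then-right route costs 34.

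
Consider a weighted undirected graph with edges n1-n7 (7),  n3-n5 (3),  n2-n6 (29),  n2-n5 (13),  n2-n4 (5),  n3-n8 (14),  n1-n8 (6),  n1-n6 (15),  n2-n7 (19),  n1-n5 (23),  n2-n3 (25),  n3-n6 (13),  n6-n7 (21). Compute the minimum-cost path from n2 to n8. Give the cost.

30

A few of the n2→n8 routes:
n2 → n5 → n3 → n6 → n1 → n8: 13 + 3 + 13 + 15 + 6 = 50
n2 → n3 → n8: 25 + 14 = 39
n2 → n6 → n1 → n8: 29 + 15 + 6 = 50
n2 → n5 → n3 → n8: 13 + 3 + 14 = 30
n2 → n5 → n1 → n8: 13 + 23 + 6 = 42
n2 → n7 → n1 → n8: 19 + 7 + 6 = 32
Best route has total 30.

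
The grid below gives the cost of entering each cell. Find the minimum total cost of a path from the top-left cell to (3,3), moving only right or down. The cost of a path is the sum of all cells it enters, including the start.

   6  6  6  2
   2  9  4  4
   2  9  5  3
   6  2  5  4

Cheapest: r0c0 → r1c0 → r2c0 → r3c0 → r3c1 → r3c2 → r3c3
  6 + 2 + 2 + 6 + 2 + 5 + 4 = 27

27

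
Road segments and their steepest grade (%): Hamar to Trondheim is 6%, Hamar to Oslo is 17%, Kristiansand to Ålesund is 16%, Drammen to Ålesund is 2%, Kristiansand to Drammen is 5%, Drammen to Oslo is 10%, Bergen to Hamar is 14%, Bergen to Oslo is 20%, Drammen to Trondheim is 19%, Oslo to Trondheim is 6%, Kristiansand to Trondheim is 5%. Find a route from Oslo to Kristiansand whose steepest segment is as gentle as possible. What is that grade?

Comparing a few candidate routes:
Oslo - Hamar - Trondheim - Kristiansand: max(17, 6, 5) = 17
Oslo - Trondheim - Kristiansand: max(6, 5) = 6
Oslo - Hamar - Trondheim - Drammen - Kristiansand: max(17, 6, 19, 5) = 19
Oslo - Drammen - Ålesund - Kristiansand: max(10, 2, 16) = 16
Oslo - Drammen - Kristiansand: max(10, 5) = 10
Best route has worst link 6%.

6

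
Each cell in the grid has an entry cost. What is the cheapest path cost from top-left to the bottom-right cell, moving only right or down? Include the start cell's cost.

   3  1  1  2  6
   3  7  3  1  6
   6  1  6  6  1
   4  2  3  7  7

22

Path [0,0] [0,1] [0,2] [0,3] [1,3] [1,4] [2,4] [3,4]: 3 + 1 + 1 + 2 + 1 + 6 + 1 + 7 = 22.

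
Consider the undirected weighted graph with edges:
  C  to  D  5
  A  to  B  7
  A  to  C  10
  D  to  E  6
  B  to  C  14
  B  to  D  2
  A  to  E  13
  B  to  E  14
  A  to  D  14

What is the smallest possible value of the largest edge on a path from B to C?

5

A few of the B→C routes:
B→D→E→A→C: max(2, 6, 13, 10) = 13
B→A→E→D→C: max(7, 13, 6, 5) = 13
B→D→A→C: max(2, 14, 10) = 14
B→A→C: max(7, 10) = 10
B→D→C: max(2, 5) = 5
The minimum achievable maximum is 5.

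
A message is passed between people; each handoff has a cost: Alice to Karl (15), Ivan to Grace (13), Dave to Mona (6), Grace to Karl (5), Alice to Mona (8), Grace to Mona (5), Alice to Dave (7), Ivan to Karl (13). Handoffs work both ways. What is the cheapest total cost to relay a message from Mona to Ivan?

18

Some routes from Mona to Ivan:
Mona - Grace - Ivan: 5 + 13 = 18
Mona - Alice - Karl - Ivan: 8 + 15 + 13 = 36
Mona - Grace - Karl - Ivan: 5 + 5 + 13 = 23
Shortest: 18.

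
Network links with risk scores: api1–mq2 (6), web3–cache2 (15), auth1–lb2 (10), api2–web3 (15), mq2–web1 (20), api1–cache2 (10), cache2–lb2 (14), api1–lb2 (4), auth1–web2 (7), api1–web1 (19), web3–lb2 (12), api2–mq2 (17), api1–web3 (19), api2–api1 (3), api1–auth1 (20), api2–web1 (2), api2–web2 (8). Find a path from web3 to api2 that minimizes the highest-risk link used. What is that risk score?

12

Comparing a few candidate routes:
web3→lb2→cache2→api1→api2: max(12, 14, 10, 3) = 14
web3→lb2→api1→api2: max(12, 4, 3) = 12
web3→lb2→auth1→web2→api2: max(12, 10, 7, 8) = 12
web3→cache2→lb2→auth1→web2→api2: max(15, 14, 10, 7, 8) = 15
The minimum achievable maximum is 12.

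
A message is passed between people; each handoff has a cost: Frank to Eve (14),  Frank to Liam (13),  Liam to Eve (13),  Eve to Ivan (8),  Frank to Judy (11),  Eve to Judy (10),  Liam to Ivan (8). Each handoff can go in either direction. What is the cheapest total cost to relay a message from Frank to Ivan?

Comparing a few candidate routes:
Frank → Eve → Ivan: 14 + 8 = 22
Frank → Liam → Ivan: 13 + 8 = 21
Frank → Liam → Eve → Ivan: 13 + 13 + 8 = 34
Frank → Judy → Eve → Ivan: 11 + 10 + 8 = 29
Frank → Eve → Liam → Ivan: 14 + 13 + 8 = 35
Best route has total 21.

21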